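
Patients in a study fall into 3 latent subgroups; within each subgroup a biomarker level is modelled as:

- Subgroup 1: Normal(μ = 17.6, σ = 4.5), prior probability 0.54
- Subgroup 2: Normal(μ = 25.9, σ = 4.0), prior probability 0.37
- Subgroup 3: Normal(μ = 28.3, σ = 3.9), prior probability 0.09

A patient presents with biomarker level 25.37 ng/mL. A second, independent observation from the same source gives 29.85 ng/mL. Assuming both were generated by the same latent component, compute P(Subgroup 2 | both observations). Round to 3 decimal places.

The responsibility of component k is π_k f_k(x) divided by Σ_j π_j f_j(x).
Since both observations come from the same component, the likelihood for component k is f_k(x₁)·f_k(x₂).
  L_1 = [0.0199664] × [0.00218037] = 4.3534e-05
  L_2 = [0.0988639] × [0.0612488] = 0.0060553
  L_3 = [0.0771405] × [0.0945248] = 0.00729169
Unnormalised posteriors:
  π_1·L_1 = 0.54 × 4.3534e-05 = 2.35084e-05
  π_2·L_2 = 0.37 × 0.0060553 = 0.00224046
  π_3·L_3 = 0.09 × 0.00729169 = 0.000656252
Sum: 2.35084e-05 + 0.00224046 + 0.000656252 = 0.00292022
P(Subgroup 2 | x₁, x₂) ≈ 0.767

0.767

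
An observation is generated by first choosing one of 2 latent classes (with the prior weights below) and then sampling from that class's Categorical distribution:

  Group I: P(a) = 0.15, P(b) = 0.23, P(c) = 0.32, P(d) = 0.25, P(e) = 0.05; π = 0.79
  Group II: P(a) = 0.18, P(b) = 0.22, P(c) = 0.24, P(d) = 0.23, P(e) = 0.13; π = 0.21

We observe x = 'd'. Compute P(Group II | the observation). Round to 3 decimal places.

0.197

P(component k | x) = P(Z=k)·f_k(x) / marginal(x), where marginal(x) = Σ_j P(Z=j)·f_j(x).
Evaluate each component's likelihood at the observed value:
  p_I = P(d | comp) = 0.25
  p_II = P(d | comp) = 0.23
Unnormalised posteriors:
  P(Z=I)·p_I = 0.79 × 0.25 = 0.1975
  P(Z=II)·p_II = 0.21 × 0.23 = 0.0483
Denominator: 0.1975 + 0.0483 = 0.2458
P(Group II | the observation) ≈ 0.197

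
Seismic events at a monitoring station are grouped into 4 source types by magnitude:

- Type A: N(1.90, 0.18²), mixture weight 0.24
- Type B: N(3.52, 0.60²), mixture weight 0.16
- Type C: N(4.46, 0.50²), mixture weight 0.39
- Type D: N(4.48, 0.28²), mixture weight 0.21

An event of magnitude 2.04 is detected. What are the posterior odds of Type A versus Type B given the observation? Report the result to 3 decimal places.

77.416

The posterior odds equal the prior odds times the likelihood ratio: (P(Z=i)/P(Z=j))·(f_i(x)/f_j(x)).
Component likelihoods at x = 2.04:
  L_A = (1/(0.18·√(2π)))·exp(−(2.04−1.90)²/(2·0.18²)) = 2.216346·exp(-0.30247) = 1.63786
  L_B = (1/(0.60·√(2π)))·exp(−(2.04−3.52)²/(2·0.60²)) = 0.664904·exp(-3.04222) = 0.031735
  L_C = (1/(0.50·√(2π)))·exp(−(2.04−4.46)²/(2·0.50²)) = 0.797885·exp(-11.71280) = 6.53335e-06
  L_D = (1/(0.28·√(2π)))·exp(−(2.04−4.48)²/(2·0.28²)) = 1.424794·exp(-37.96939) = 4.61165e-17
Odds = (0.24/0.16) × (1.63786/0.031735) = 1.5 × 51.6105 ≈ 77.416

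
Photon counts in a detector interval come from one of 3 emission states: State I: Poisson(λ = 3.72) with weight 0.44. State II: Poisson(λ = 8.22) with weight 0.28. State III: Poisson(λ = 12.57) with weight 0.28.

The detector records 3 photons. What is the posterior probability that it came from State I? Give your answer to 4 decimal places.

Apply Bayes' rule: the posterior for each component is proportional to its prior times its likelihood at x.
Component likelihoods at x = 3 photons:
  p_I = 0.207923
  p_II = 0.0249209
  p_III = 0.0011502
Multiply by the mixture weights:
  P(Z=I)·p_I = 0.44 × 0.207923 = 0.091486
  P(Z=II)·p_II = 0.28 × 0.0249209 = 0.00697785
  P(Z=III)·p_III = 0.28 × 0.0011502 = 0.000322056
Normaliser: 0.091486 + 0.00697785 + 0.000322056 = 0.0987859
P(State I | data) ≈ 0.9261

0.9261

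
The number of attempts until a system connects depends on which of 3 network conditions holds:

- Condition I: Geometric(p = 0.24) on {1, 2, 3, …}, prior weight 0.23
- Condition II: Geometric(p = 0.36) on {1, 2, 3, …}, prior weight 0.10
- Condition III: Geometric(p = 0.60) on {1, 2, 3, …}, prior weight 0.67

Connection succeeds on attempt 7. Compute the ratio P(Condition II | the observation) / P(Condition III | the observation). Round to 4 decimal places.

1.5024

Since P(k|x) ∝ w_k f_k(x), the posterior odds are w_i f_i(x) / (w_j f_j(x)).
Component likelihoods at x = 7:
  f_I = 0.24·(1−0.24)^6 = 0.24·0.1927 = 0.046248
  f_II = 0.36·(1−0.36)^6 = 0.36·0.0687195 = 0.024739
  f_III = 0.60·(1−0.60)^6 = 0.60·0.004096 = 0.0024576
0.0024739 / 0.00164659 ≈ 1.5024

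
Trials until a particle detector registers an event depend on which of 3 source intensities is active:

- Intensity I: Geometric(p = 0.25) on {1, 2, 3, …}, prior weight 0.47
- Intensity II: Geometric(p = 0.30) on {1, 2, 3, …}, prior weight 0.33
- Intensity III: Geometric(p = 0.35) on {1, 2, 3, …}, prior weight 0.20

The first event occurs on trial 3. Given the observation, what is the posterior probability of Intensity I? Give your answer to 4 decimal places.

By Bayes' theorem, P(k | x) = π_k f_k(x) / Σ_j π_j f_j(x).
Geometric probabilities:
  L_I = 0.140625
  L_II = 0.147
  L_III = 0.147875
Unnormalised posteriors:
  π_I·L_I = 0.47 × 0.140625 = 0.0660937
  π_II·L_II = 0.33 × 0.147 = 0.04851
  π_III·L_III = 0.20 × 0.147875 = 0.029575
Denominator: 0.0660937 + 0.04851 + 0.029575 = 0.144179
P(Intensity I | x) = 0.0660937 / 0.144179 ≈ 0.4584

0.4584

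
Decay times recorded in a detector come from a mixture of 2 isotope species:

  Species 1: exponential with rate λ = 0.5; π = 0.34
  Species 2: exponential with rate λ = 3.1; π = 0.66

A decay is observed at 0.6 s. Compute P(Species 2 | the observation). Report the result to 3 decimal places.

By Bayes' theorem, P(k | x) = π_k f_k(x) / Σ_j π_j f_j(x).
Component likelihoods at x = 0.6 s:
  L_1 = 0.5·e^(−0.5·0.6) = 0.5·e^(−0.3000) = 0.370409
  L_2 = 3.1·e^(−3.1·0.6) = 3.1·e^(−1.8600) = 0.482585
Weight by the priors:
  π_1·L_1 = 0.34 × 0.370409 = 0.125939
  π_2·L_2 = 0.66 × 0.482585 = 0.318506
Marginal: 0.125939 + 0.318506 = 0.444445
Responsibility of Species 2: 0.318506 / 0.444445 ≈ 0.717

0.717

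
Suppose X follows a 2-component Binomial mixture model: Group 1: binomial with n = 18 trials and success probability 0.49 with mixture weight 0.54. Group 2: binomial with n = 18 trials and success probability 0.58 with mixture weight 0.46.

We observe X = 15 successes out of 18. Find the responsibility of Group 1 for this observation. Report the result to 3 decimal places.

Apply Bayes' rule: the posterior for each component is proportional to its prior times its likelihood at x.
Evaluate each component's likelihood at the observed value:
  L_1 = 0.00243973
  L_2 = 0.0170946
Prior × likelihood for each component:
  P(Z=1)·L_1 = 0.54 × 0.00243973 = 0.00131745
  P(Z=2)·L_2 = 0.46 × 0.0170946 = 0.0078635
Evidence: 0.00131745 + 0.0078635 = 0.00918095
P(Group 1 | 15 successes out of 18) ≈ 0.143

0.143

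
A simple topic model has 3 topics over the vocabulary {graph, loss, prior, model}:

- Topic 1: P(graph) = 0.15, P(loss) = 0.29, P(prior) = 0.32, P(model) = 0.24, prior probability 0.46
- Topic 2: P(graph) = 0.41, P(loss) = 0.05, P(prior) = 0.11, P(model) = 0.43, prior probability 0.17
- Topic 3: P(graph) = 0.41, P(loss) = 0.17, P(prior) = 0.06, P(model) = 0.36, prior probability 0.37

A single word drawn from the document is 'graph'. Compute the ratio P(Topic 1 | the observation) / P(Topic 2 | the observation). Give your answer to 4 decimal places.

0.9900

Posterior odds = (P(Z=i) f_i(x)) / (P(Z=j) f_j(x)); the normalising sum cancels.
Evaluate each component's likelihood at the observed value:
  L_1 = P(graph | comp) = 0.15
  L_2 = P(graph | comp) = 0.41
  L_3 = P(graph | comp) = 0.41
Odds = (0.46/0.17) × (0.15/0.41) = 2.70588 × 0.365854 ≈ 0.9900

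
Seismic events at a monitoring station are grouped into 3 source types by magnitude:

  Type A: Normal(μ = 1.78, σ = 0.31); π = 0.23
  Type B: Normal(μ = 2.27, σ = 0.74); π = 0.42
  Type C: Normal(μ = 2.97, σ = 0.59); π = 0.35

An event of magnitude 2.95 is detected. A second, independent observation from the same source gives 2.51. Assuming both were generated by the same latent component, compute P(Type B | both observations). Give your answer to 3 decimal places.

P(component k | x) = π_k·f_k(x) / marginal(x), where marginal(x) = Σ_j π_j·f_j(x).
Since both observations come from the same component, the likelihood for component k is f_k(x₁)·f_k(x₂).
  L_A = [(1/(0.31·√(2π)))·exp(−(2.95−1.78)²/(2·0.31²)) = 1.286911·exp(-7.12227) = 0.00103845] × [0.0804284] = 8.3521e-05
  L_B = [(1/(0.74·√(2π)))·exp(−(2.95−2.27)²/(2·0.74²)) = 0.539111·exp(-0.42221) = 0.353441] × [0.51149] = 0.180782
  L_C = [(1/(0.59·√(2π)))·exp(−(2.95−2.97)²/(2·0.59²)) = 0.676173·exp(-0.00057) = 0.675785] × [0.498954] = 0.337186
Weight by the priors:
  π_A·L_A = 0.23 × 8.3521e-05 = 1.92098e-05
  π_B·L_B = 0.42 × 0.180782 = 0.0759282
  π_C·L_C = 0.35 × 0.337186 = 0.118015
Sum: 1.92098e-05 + 0.0759282 + 0.118015 = 0.193962
Responsibility of Type B: 0.0759282 / 0.193962 ≈ 0.391

0.391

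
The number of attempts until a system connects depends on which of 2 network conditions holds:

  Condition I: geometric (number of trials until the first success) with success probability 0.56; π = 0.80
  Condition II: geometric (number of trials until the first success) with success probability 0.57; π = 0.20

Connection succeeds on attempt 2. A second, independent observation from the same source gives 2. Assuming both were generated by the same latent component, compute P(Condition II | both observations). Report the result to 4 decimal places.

P(component k | x) = P(Z=k)·f_k(x) / marginal(x), where marginal(x) = Σ_j P(Z=j)·f_j(x).
Since both observations come from the same component, the likelihood for component k is f_k(x₁)·f_k(x₂).
  L_I = [0.56·(1−0.56)^1 = 0.56·0.44 = 0.2464] × [0.2464] = 0.060713
  L_II = [0.57·(1−0.57)^1 = 0.57·0.43 = 0.2451] × [0.2451] = 0.060074
Prior × likelihood for each component:
  P(Z=I)·L_I = 0.80 × 0.060713 = 0.0485704
  P(Z=II)·L_II = 0.20 × 0.060074 = 0.0120148
Normaliser: 0.0485704 + 0.0120148 = 0.0605852
P(Condition II | data) ≈ 0.1983

0.1983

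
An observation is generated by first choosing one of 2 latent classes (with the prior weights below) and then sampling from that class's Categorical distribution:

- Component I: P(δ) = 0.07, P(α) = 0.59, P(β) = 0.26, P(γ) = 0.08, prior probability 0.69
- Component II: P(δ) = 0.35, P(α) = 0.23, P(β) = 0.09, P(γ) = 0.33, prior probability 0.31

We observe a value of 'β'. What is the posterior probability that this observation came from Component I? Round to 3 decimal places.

Apply Bayes' rule: the posterior for each component is proportional to its prior times its likelihood at x.
Categorical probabilities:
  p_I = P(β | comp) = 0.26
  p_II = P(β | comp) = 0.09
Weight by the priors:
  π_I·p_I = 0.69 × 0.26 = 0.1794
  π_II·p_II = 0.31 × 0.09 = 0.0279
Sum: 0.1794 + 0.0279 = 0.2073
P(Component I | the observation) ≈ 0.865

0.865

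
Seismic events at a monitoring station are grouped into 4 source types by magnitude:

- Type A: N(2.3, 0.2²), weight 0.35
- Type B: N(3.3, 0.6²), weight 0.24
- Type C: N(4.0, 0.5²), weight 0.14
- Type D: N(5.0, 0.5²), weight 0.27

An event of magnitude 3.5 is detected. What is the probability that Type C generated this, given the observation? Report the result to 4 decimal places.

0.3064

By Bayes' theorem, P(k | x) = w_k f_k(x) / Σ_j w_j f_j(x).
Component likelihoods at x = 3.5:
  f_A = 3.03794e-08
  f_B = 0.628972
  f_C = 0.483941
  f_D = 0.0088637
Prior × likelihood for each component:
  w_A·f_A = 0.35 × 3.03794e-08 = 1.06328e-08
  w_B·f_B = 0.24 × 0.628972 = 0.150953
  w_C·f_C = 0.14 × 0.483941 = 0.0677518
  w_D·f_D = 0.27 × 0.0088637 = 0.0023932
Normaliser: 1.06328e-08 + 0.150953 + 0.0677518 + 0.0023932 = 0.221098
Responsibility of Type C: 0.0677518 / 0.221098 ≈ 0.3064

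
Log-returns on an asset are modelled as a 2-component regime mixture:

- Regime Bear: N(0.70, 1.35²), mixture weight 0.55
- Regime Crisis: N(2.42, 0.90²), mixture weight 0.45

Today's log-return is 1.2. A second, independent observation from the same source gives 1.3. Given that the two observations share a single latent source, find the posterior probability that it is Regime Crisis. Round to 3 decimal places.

The responsibility of component k is π_k f_k(x) divided by Σ_j π_j f_j(x).
Since both observations come from the same component, the likelihood for component k is f_k(x₁)·f_k(x₂).
  f_Bear = [(1/(1.35·√(2π)))·exp(−(1.2−0.70)²/(2·1.35²)) = 0.295513·exp(-0.06859) = 0.275924] × [0.267721] = 0.0738707
  f_Crisis = [(1/(0.90·√(2π)))·exp(−(1.2−2.42)²/(2·0.90²)) = 0.443269·exp(-0.91877) = 0.176869] × [0.204355] = 0.0361441
Unnormalised posteriors:
  π_Bear·f_Bear = 0.55 × 0.0738707 = 0.0406289
  π_Crisis·f_Crisis = 0.45 × 0.0361441 = 0.0162648
Normaliser: 0.0406289 + 0.0162648 = 0.0568937
So the posterior for Regime Crisis is 0.0162648 / 0.0568937 ≈ 0.286.

0.286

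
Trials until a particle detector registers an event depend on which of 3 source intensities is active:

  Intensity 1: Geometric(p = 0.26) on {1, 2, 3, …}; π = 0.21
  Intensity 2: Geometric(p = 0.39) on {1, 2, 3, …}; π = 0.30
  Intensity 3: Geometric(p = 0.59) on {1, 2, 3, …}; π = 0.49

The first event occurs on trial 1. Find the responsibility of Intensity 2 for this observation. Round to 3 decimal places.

P(component k | x) = π_k·f_k(x) / marginal(x), where marginal(x) = Σ_j π_j·f_j(x).
Component likelihoods at x = 1:
  f_1 = 0.26·(1−0.26)^0 = 0.26·1 = 0.26
  f_2 = 0.39·(1−0.39)^0 = 0.39·1 = 0.39
  f_3 = 0.59·(1−0.59)^0 = 0.59·1 = 0.59
Weight by the priors:
  π_1·f_1 = 0.21 × 0.26 = 0.0546
  π_2·f_2 = 0.30 × 0.39 = 0.117
  π_3·f_3 = 0.49 × 0.59 = 0.2891
Marginal: 0.0546 + 0.117 + 0.2891 = 0.4607
So the posterior for Intensity 2 is 0.117 / 0.4607 ≈ 0.254.

0.254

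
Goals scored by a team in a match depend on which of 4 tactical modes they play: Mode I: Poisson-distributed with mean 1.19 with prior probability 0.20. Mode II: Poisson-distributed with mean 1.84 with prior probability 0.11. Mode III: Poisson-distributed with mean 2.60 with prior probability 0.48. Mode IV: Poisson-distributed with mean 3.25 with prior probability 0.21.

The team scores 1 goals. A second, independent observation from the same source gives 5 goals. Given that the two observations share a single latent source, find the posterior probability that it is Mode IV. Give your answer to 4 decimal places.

By Bayes' theorem, P(k | x) = P(Z=k) f_k(x) / Σ_j P(Z=j) f_j(x).
Since both observations come from the same component, the likelihood for component k is f_k(x₁)·f_k(x₂).
  p_I = [e^(−1.19)·1.19^1/1! = 0.362023] × [0.00604983] = 0.00219018
  p_II = [e^(−1.84)·1.84^1/1! = 0.292224] × [0.027913] = 0.00815684
  p_III = [e^(−2.60)·2.60^1/1! = 0.193111] × [0.0735394] = 0.0142013
  p_IV = [e^(−3.25)·3.25^1/1! = 0.126016] × [0.11716] = 0.014764
Weight by the priors:
  P(Z=I)·p_I = 0.20 × 0.00219018 = 0.000438036
  P(Z=II)·p_II = 0.11 × 0.00815684 = 0.000897253
  P(Z=III)·p_III = 0.48 × 0.0142013 = 0.00681662
  P(Z=IV)·p_IV = 0.21 × 0.014764 = 0.00310045
Evidence: 0.000438036 + 0.000897253 + 0.00681662 + 0.00310045 = 0.0112523
P(Mode IV | x₁,x₂) ≈ 0.2755

0.2755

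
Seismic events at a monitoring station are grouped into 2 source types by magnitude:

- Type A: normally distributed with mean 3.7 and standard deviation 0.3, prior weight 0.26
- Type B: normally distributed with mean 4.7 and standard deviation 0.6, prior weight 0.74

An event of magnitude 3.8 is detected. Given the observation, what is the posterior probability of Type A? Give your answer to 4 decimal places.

Posterior ∝ prior × likelihood, so P(k | x) ∝ π_k f_k(x); normalise over all components.
Evaluate each component's likelihood at the observed value:
  p_A = 1.25794
  p_B = 0.215863
Weight by the priors:
  π_A·p_A = 0.26 × 1.25794 = 0.327065
  π_B·p_B = 0.74 × 0.215863 = 0.159738
Sum: 0.327065 + 0.159738 = 0.486804
P(Type A | 3.8) = 0.327065 / 0.486804 ≈ 0.6719

0.6719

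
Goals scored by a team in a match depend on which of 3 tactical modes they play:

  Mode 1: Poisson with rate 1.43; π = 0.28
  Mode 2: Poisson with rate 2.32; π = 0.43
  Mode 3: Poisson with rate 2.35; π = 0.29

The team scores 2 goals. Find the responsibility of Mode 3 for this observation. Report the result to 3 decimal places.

Apply Bayes' rule: the posterior for each component is proportional to its prior times its likelihood at x.
Poisson probabilities:
  L_1 = 0.244681
  L_2 = 0.264474
  L_3 = 0.263338
Multiply by the mixture weights:
  P(Z=1)·L_1 = 0.28 × 0.244681 = 0.0685108
  P(Z=2)·L_2 = 0.43 × 0.264474 = 0.113724
  P(Z=3)·L_3 = 0.29 × 0.263338 = 0.076368
Sum: 0.0685108 + 0.113724 + 0.076368 = 0.258603
P(Mode 3 | data) ≈ 0.295

0.295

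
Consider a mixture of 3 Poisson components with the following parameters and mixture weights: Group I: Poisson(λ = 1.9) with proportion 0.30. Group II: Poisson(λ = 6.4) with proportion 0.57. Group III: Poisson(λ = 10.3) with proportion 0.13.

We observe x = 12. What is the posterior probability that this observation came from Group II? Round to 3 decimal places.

The responsibility of component k is w_k f_k(x) divided by Σ_j w_j f_j(x).
Poisson probabilities:
  f_I = 6.91109e-07
  f_II = 0.0163809
  f_III = 0.10011
Multiply by the mixture weights:
  w_I·f_I = 0.30 × 6.91109e-07 = 2.07333e-07
  w_II·f_II = 0.57 × 0.0163809 = 0.00933712
  w_III·f_III = 0.13 × 0.10011 = 0.0130143
Sum: 2.07333e-07 + 0.00933712 + 0.0130143 = 0.0223516
P(Group II | x) = 0.00933712 / 0.0223516 ≈ 0.418

0.418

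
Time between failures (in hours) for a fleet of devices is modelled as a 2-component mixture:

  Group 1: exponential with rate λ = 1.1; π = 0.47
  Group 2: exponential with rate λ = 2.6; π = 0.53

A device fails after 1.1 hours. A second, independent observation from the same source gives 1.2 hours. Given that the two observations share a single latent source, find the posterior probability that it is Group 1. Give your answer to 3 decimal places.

0.833

Posterior ∝ prior × likelihood, so P(k | x) ∝ P(Z=k) f_k(x); normalise over all components.
Since both observations come from the same component, the likelihood for component k is f_k(x₁)·f_k(x₂).
  p_1 = [1.1·e^(−1.1·1.1) = 1.1·e^(−1.2100) = 0.328017] × [0.293849] = 0.0963874
  p_2 = [2.6·e^(−2.6·1.1) = 2.6·e^(−2.8600) = 0.148899] × [0.114809] = 0.0170949
Weight by the priors:
  P(Z=1)·p_1 = 0.47 × 0.0963874 = 0.0453021
  P(Z=2)·p_2 = 0.53 × 0.0170949 = 0.00906028
Denominator: 0.0453021 + 0.00906028 = 0.0543624
Responsibility of Group 1: 0.0453021 / 0.0543624 ≈ 0.833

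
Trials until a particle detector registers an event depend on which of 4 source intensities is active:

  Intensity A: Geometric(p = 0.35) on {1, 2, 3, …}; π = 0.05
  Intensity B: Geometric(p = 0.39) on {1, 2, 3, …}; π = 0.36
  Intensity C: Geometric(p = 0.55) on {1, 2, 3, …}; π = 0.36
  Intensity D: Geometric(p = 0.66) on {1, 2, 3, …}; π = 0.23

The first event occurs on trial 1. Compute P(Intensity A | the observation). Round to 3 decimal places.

Posterior ∝ prior × likelihood, so P(k | x) ∝ π_k f_k(x); normalise over all components.
Component likelihoods at x = 1:
  L_A = 0.35
  L_B = 0.39
  L_C = 0.55
  L_D = 0.66
Weight by the priors:
  π_A·L_A = 0.05 × 0.35 = 0.0175
  π_B·L_B = 0.36 × 0.39 = 0.1404
  π_C·L_C = 0.36 × 0.55 = 0.198
  π_D·L_D = 0.23 × 0.66 = 0.1518
Sum: 0.0175 + 0.1404 + 0.198 + 0.1518 = 0.5077
P(Intensity A | x) ≈ 0.034

0.034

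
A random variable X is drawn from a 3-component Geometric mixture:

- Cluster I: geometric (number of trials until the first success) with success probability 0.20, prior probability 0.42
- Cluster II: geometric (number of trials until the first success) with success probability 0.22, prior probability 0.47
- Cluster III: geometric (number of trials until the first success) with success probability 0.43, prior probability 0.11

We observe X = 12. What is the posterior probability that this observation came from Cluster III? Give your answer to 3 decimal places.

Posterior ∝ prior × likelihood, so P(k | x) ∝ P(Z=k) f_k(x); normalise over all components.
Evaluate each component's likelihood at the observed value:
  L_I = 0.20·(1−0.20)^11 = 0.20·0.0858993 = 0.0171799
  L_II = 0.22·(1−0.22)^11 = 0.22·0.0650191 = 0.0143042
  L_III = 0.43·(1−0.43)^11 = 0.43·0.00206359 = 0.000887344
Weight by the priors:
  P(Z=I)·L_I = 0.42 × 0.0171799 = 0.00721555
  P(Z=II)·L_II = 0.47 × 0.0143042 = 0.00672297
  P(Z=III)·L_III = 0.11 × 0.000887344 = 9.76078e-05
Sum: 0.00721555 + 0.00672297 + 9.76078e-05 = 0.0140361
P(Cluster III | data) ≈ 0.007

0.007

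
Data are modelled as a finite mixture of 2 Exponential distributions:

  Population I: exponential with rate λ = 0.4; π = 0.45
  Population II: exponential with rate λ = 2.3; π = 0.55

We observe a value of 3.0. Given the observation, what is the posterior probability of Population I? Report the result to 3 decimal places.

Posterior ∝ prior × likelihood, so P(k | x) ∝ π_k f_k(x); normalise over all components.
Component likelihoods at x = 3.0:
  f_I = 0.120478
  f_II = 0.00231791
Multiply by the mixture weights:
  π_I·f_I = 0.45 × 0.120478 = 0.054215
  π_II·f_II = 0.55 × 0.00231791 = 0.00127485
Normaliser: 0.054215 + 0.00127485 = 0.0554898
So the posterior for Population I is 0.054215 / 0.0554898 ≈ 0.977.

0.977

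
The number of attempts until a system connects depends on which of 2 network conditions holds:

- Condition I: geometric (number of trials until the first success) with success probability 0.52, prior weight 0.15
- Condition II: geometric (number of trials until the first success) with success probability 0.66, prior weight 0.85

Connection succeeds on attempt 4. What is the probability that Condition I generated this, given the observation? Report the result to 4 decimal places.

The responsibility of component k is P(Z=k) f_k(x) divided by Σ_j P(Z=j) f_j(x).
Geometric probabilities:
  f_I = 0.0575078
  f_II = 0.0259406
Multiply by the mixture weights:
  P(Z=I)·f_I = 0.15 × 0.0575078 = 0.00862618
  P(Z=II)·f_II = 0.85 × 0.0259406 = 0.0220495
Sum: 0.00862618 + 0.0220495 = 0.0306757
Responsibility of Condition I: 0.00862618 / 0.0306757 ≈ 0.2812

0.2812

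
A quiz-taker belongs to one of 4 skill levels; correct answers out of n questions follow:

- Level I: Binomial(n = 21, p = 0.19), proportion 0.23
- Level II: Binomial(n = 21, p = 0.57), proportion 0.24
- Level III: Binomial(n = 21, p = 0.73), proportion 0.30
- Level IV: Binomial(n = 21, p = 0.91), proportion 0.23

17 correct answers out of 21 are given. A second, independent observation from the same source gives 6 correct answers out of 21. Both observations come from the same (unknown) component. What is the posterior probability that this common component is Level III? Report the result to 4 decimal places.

By Bayes' theorem, P(k | x) = w_k f_k(x) / Σ_j w_j f_j(x).
Since both observations come from the same component, the likelihood for component k is f_k(x₁)·f_k(x₂).
  L_I = [C(21,17)·0.19^17·0.81^4 = 5985·5.48039e-13·0.430467 = 1.41194e-09] × [0.10822] = 1.528e-10
  L_II = [C(21,17)·0.57^17·0.43^4 = 5985·7.07738e-05·0.034188 = 0.0144814] × [0.00591273] = 8.56245e-05
  L_III = [C(21,17)·0.73^17·0.27^4 = 5985·0.00474776·0.00531441 = 0.151011] × [2.42608e-05] = 3.66364e-06
  L_IV = [C(21,17)·0.91^17·0.09^4 = 5985·0.201235·6.561e-05 = 0.0790202] × [6.34451e-12] = 5.01344e-13
Unnormalised posteriors:
  w_I·L_I = 0.23 × 1.528e-10 = 3.51441e-11
  w_II·L_II = 0.24 × 8.56245e-05 = 2.05499e-05
  w_III·L_III = 0.30 × 3.66364e-06 = 1.09909e-06
  w_IV·L_IV = 0.23 × 5.01344e-13 = 1.15309e-13
Denominator: 3.51441e-11 + 2.05499e-05 + 1.09909e-06 + 1.15309e-13 = 2.1649e-05
So the posterior for Level III is 1.09909e-06 / 2.1649e-05 ≈ 0.0508.

0.0508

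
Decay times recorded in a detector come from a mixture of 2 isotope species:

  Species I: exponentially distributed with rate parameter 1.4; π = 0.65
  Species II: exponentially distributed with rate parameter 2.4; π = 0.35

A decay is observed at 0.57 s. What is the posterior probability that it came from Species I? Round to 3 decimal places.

0.657

Apply Bayes' rule: the posterior for each component is proportional to its prior times its likelihood at x.
Component likelihoods at x = 0.57 s:
  p_I = 1.4·e^(−1.4·0.57) = 1.4·e^(−0.7980) = 0.63032
  p_II = 2.4·e^(−2.4·0.57) = 2.4·e^(−1.3680) = 0.611078
Weight by the priors:
  π_I·p_I = 0.65 × 0.63032 = 0.409708
  π_II·p_II = 0.35 × 0.611078 = 0.213877
Normaliser: 0.409708 + 0.213877 = 0.623585
So the posterior for Species I is 0.409708 / 0.623585 ≈ 0.657.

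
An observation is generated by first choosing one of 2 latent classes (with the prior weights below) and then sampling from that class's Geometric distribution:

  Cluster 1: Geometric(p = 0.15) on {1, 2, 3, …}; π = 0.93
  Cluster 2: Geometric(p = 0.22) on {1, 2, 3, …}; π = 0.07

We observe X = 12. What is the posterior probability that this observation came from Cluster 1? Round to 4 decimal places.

By Bayes' theorem, P(k | x) = π_k f_k(x) / Σ_j π_j f_j(x).
Geometric probabilities:
  f_1 = 0.15·(1−0.15)^11 = 0.15·0.167343 = 0.0251015
  f_2 = 0.22·(1−0.22)^11 = 0.22·0.0650191 = 0.0143042
Multiply by the mixture weights:
  π_1·f_1 = 0.93 × 0.0251015 = 0.0233444
  π_2·f_2 = 0.07 × 0.0143042 = 0.00100129
Evidence: 0.0233444 + 0.00100129 = 0.0243457
P(Cluster 1 | 12) = 0.0233444 / 0.0243457 ≈ 0.9589

0.9589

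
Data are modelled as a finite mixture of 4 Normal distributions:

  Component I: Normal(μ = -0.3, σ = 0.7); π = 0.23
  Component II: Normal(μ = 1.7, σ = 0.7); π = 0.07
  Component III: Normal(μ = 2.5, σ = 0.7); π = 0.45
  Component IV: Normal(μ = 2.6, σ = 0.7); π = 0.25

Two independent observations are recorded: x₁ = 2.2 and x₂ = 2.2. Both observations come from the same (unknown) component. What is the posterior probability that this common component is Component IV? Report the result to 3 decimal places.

Posterior ∝ prior × likelihood, so P(k | x) ∝ w_k f_k(x); normalise over all components.
Since both observations come from the same component, the likelihood for component k is f_k(x₁)·f_k(x₂).
  p_I = [(1/(0.7·√(2π)))·exp(−(2.2−-0.3)²/(2·0.7²)) = 0.569918·exp(-6.37755) = 0.000968449] × [0.000968449] = 9.37894e-07
  p_II = [(1/(0.7·√(2π)))·exp(−(2.2−1.7)²/(2·0.7²)) = 0.569918·exp(-0.25510) = 0.441593] × [0.441593] = 0.195005
  p_III = [(1/(0.7·√(2π)))·exp(−(2.2−2.5)²/(2·0.7²)) = 0.569918·exp(-0.09184) = 0.51991] × [0.51991] = 0.270306
  p_IV = [(1/(0.7·√(2π)))·exp(−(2.2−2.6)²/(2·0.7²)) = 0.569918·exp(-0.16327) = 0.484068] × [0.484068] = 0.234322
Weight by the priors:
  w_I·p_I = 0.23 × 9.37894e-07 = 2.15716e-07
  w_II·p_II = 0.07 × 0.195005 = 0.0136503
  w_III·p_III = 0.45 × 0.270306 = 0.121638
  w_IV·p_IV = 0.25 × 0.234322 = 0.0585806
Normaliser: 2.15716e-07 + 0.0136503 + 0.121638 + 0.0585806 = 0.193869
P(Component IV | x₁,x₂) = 0.0585806 / 0.193869 ≈ 0.302

0.302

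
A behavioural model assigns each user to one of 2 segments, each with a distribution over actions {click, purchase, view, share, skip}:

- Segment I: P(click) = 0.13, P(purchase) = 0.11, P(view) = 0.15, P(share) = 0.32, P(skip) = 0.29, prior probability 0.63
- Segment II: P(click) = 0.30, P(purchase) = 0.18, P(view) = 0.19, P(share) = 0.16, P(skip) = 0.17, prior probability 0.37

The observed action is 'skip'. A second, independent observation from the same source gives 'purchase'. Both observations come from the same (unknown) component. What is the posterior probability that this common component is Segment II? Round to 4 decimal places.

0.3604

The responsibility of component k is P(Z=k) f_k(x) divided by Σ_j P(Z=j) f_j(x).
Since both observations come from the same component, the likelihood for component k is f_k(x₁)·f_k(x₂).
  L_I = [0.29] × [0.11] = 0.0319
  L_II = [0.17] × [0.18] = 0.0306
Multiply by the mixture weights:
  P(Z=I)·L_I = 0.63 × 0.0319 = 0.020097
  P(Z=II)·L_II = 0.37 × 0.0306 = 0.011322
Marginal: 0.020097 + 0.011322 = 0.031419
P(Segment II | data) ≈ 0.3604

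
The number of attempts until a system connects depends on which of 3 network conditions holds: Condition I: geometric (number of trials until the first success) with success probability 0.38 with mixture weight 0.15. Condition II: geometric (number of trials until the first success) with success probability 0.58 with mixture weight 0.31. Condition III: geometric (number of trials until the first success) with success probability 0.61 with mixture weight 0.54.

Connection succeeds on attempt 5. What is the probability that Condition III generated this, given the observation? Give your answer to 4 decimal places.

P(component k | x) = π_k·f_k(x) / marginal(x), where marginal(x) = Σ_j π_j·f_j(x).
Component likelihoods at x = 5:
  f_I = 0.38·(1−0.38)^4 = 0.38·0.147763 = 0.0561501
  f_II = 0.58·(1−0.58)^4 = 0.58·0.031117 = 0.0180478
  f_III = 0.61·(1−0.61)^4 = 0.61·0.0231344 = 0.014112
Unnormalised posteriors:
  π_I·f_I = 0.15 × 0.0561501 = 0.00842251
  π_II·f_II = 0.31 × 0.0180478 = 0.00559483
  π_III·f_III = 0.54 × 0.014112 = 0.00762047
Denominator: 0.00842251 + 0.00559483 + 0.00762047 = 0.0216378
P(Condition III | x) = 0.00762047 / 0.0216378 ≈ 0.3522

0.3522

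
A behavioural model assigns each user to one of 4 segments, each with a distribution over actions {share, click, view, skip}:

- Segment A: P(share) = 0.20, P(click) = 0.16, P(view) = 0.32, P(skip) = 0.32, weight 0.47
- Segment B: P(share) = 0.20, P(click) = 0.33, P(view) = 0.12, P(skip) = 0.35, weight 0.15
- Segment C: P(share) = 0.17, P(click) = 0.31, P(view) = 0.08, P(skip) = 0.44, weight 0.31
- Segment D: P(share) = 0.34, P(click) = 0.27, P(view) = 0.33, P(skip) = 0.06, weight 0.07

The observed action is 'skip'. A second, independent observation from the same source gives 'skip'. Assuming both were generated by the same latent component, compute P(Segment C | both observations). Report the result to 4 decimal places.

0.4734

The responsibility of component k is w_k f_k(x) divided by Σ_j w_j f_j(x).
Since both observations come from the same component, the likelihood for component k is f_k(x₁)·f_k(x₂).
  f_A = [0.32] × [0.32] = 0.1024
  f_B = [0.35] × [0.35] = 0.1225
  f_C = [0.44] × [0.44] = 0.1936
  f_D = [0.06] × [0.06] = 0.0036
Unnormalised posteriors:
  w_A·f_A = 0.47 × 0.1024 = 0.048128
  w_B·f_B = 0.15 × 0.1225 = 0.018375
  w_C·f_C = 0.31 × 0.1936 = 0.060016
  w_D·f_D = 0.07 × 0.0036 = 0.000252
Denominator: 0.048128 + 0.018375 + 0.060016 + 0.000252 = 0.126771
Responsibility of Segment C: 0.060016 / 0.126771 ≈ 0.4734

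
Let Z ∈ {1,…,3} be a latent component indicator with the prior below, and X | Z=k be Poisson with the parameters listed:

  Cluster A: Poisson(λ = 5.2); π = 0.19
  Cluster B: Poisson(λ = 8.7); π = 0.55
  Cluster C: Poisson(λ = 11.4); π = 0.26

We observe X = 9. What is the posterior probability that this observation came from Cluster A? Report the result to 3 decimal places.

0.076

The responsibility of component k is π_k f_k(x) divided by Σ_j π_j f_j(x).
Evaluate each component's likelihood at the observed value:
  p_A = 0.0422606
  p_B = 0.131084
  p_C = 0.100328
Prior × likelihood for each component:
  π_A·p_A = 0.19 × 0.0422606 = 0.00802952
  π_B·p_B = 0.55 × 0.131084 = 0.072096
  π_C·p_C = 0.26 × 0.100328 = 0.0260854
Normaliser: 0.00802952 + 0.072096 + 0.0260854 = 0.106211
Responsibility of Cluster A: 0.00802952 / 0.106211 ≈ 0.076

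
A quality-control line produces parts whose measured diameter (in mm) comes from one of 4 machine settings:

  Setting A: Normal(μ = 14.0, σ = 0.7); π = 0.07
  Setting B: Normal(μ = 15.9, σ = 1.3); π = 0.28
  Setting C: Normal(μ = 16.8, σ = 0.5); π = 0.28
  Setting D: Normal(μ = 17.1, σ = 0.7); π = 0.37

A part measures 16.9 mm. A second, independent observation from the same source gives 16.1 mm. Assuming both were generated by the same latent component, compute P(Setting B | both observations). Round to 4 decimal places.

0.1532

The responsibility of component k is π_k f_k(x) divided by Σ_j π_j f_j(x).
Since both observations come from the same component, the likelihood for component k is f_k(x₁)·f_k(x₂).
  L_A = [(1/(0.7·√(2π)))·exp(−(16.9−14.0)²/(2·0.7²)) = 0.569918·exp(-8.58163) = 0.00010687] × [0.00633121] = 6.76617e-07
  L_B = [(1/(1.3·√(2π)))·exp(−(16.9−15.9)²/(2·1.3²)) = 0.306879·exp(-0.29586) = 0.228285] × [0.303268] = 0.0692316
  L_C = [(1/(0.5·√(2π)))·exp(−(16.9−16.8)²/(2·0.5²)) = 0.797885·exp(-0.02000) = 0.782085] × [0.299455] = 0.234199
  L_D = [(1/(0.7·√(2π)))·exp(−(16.9−17.1)²/(2·0.7²)) = 0.569918·exp(-0.04082) = 0.547124] × [0.205426] = 0.112393
Unnormalised posteriors:
  π_A·L_A = 0.07 × 6.76617e-07 = 4.73632e-08
  π_B·L_B = 0.28 × 0.0692316 = 0.0193848
  π_C·L_C = 0.28 × 0.234199 = 0.0655758
  π_D·L_D = 0.37 × 0.112393 = 0.0415855
Denominator: 4.73632e-08 + 0.0193848 + 0.0655758 + 0.0415855 = 0.126546
P(Setting B | x) = 0.0193848 / 0.126546 ≈ 0.1532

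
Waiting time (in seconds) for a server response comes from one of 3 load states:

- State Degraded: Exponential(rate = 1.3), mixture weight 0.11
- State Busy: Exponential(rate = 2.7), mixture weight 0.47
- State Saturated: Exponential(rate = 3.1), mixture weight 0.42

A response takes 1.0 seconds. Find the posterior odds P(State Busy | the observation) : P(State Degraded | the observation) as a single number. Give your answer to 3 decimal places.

2.188

Only the two components matter; the odds are (P(Z=i) f_i(x)) / (P(Z=j) f_j(x)).
Evaluate each component's likelihood at the observed value:
  f_Degraded = 0.354291
  f_Busy = 0.181455
  f_Saturated = 0.139653
Odds = (0.47/0.11) × (0.181455/0.354291) = 4.27273 × 0.512163 ≈ 2.188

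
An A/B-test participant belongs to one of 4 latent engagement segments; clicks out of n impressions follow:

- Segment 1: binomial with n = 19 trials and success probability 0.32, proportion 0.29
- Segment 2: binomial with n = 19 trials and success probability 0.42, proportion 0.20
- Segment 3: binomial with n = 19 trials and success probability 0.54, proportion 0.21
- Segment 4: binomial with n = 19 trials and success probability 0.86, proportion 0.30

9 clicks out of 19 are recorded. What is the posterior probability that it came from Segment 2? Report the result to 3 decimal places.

By Bayes' theorem, P(k | x) = π_k f_k(x) / Σ_j π_j f_j(x).
Binomial probabilities:
  f_1 = C(19,9)·0.32^9·0.68^10 = 92378·3.51844e-05·0.0211392 = 0.068708
  f_2 = C(19,9)·0.42^9·0.58^10 = 92378·0.000406671·0.00430804 = 0.161842
  f_3 = C(19,9)·0.54^9·0.46^10 = 92378·0.00390431·0.000424207 = 0.153
  f_4 = C(19,9)·0.86^9·0.14^10 = 92378·0.257327·2.89255e-09 = 6.87599e-05
Unnormalised posteriors:
  π_1·f_1 = 0.29 × 0.068708 = 0.0199253
  π_2·f_2 = 0.20 × 0.161842 = 0.0323685
  π_3·f_3 = 0.21 × 0.153 = 0.0321299
  π_4·f_4 = 0.30 × 6.87599e-05 = 2.0628e-05
Evidence: 0.0199253 + 0.0323685 + 0.0321299 + 2.0628e-05 = 0.0844444
P(Segment 2 | the observation) ≈ 0.383

0.383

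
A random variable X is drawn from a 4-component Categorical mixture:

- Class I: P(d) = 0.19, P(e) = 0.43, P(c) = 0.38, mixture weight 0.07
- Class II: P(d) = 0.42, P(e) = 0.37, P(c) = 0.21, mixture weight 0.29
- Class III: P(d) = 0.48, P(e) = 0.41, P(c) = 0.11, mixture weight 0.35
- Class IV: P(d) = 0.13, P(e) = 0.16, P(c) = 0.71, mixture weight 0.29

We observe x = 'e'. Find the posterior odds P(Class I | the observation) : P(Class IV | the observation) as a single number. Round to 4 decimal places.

0.6487

Posterior odds = (π_i f_i(x)) / (π_j f_j(x)); the normalising sum cancels.
Categorical probabilities:
  L_I = P(e | comp) = 0.43
  L_II = P(e | comp) = 0.37
  L_III = P(e | comp) = 0.41
  L_IV = P(e | comp) = 0.16
0.0301 / 0.0464 ≈ 0.6487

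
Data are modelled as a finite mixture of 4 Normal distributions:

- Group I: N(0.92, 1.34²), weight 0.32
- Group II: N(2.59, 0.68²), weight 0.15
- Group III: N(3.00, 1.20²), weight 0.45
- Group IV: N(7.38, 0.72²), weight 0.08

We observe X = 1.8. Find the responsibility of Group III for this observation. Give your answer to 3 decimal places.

0.427

P(component k | x) = P(Z=k)·f_k(x) / marginal(x), where marginal(x) = Σ_j P(Z=j)·f_j(x).
Evaluate each component's likelihood at the observed value:
  f_I = (1/(1.34·√(2π)))·exp(−(1.8−0.92)²/(2·1.34²)) = 0.297718·exp(-0.21564) = 0.239969
  f_II = (1/(0.68·√(2π)))·exp(−(1.8−2.59)²/(2·0.68²)) = 0.586680·exp(-0.67485) = 0.298757
  f_III = (1/(1.20·√(2π)))·exp(−(1.8−3.00)²/(2·1.20²)) = 0.332452·exp(-0.50000) = 0.201642
  f_IV = (1/(0.72·√(2π)))·exp(−(1.8−7.38)²/(2·0.72²)) = 0.554087·exp(-30.03125) = 5.02541e-14
Multiply by the mixture weights:
  P(Z=I)·f_I = 0.32 × 0.239969 = 0.07679
  P(Z=II)·f_II = 0.15 × 0.298757 = 0.0448136
  P(Z=III)·f_III = 0.45 × 0.201642 = 0.090739
  P(Z=IV)·f_IV = 0.08 × 5.02541e-14 = 4.02033e-15
Evidence: 0.07679 + 0.0448136 + 0.090739 + 4.02033e-15 = 0.212343
So the posterior for Group III is 0.090739 / 0.212343 ≈ 0.427.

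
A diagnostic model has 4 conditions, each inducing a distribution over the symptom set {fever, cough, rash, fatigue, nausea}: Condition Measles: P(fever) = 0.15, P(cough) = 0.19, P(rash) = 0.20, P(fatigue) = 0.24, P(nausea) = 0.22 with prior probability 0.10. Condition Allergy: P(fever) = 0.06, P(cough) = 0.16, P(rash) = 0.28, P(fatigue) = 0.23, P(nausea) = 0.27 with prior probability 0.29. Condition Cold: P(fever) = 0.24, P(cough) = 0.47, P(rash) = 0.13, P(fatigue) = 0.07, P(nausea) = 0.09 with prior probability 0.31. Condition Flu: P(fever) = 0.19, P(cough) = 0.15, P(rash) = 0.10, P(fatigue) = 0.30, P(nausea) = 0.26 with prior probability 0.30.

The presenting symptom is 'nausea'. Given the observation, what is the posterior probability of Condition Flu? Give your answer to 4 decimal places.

Apply Bayes' rule: the posterior for each component is proportional to its prior times its likelihood at x.
Evaluate each component's likelihood at the observed value:
  L_Measles = 0.22
  L_Allergy = 0.27
  L_Cold = 0.09
  L_Flu = 0.26
Multiply by the mixture weights:
  w_Measles·L_Measles = 0.10 × 0.22 = 0.022
  w_Allergy·L_Allergy = 0.29 × 0.27 = 0.0783
  w_Cold·L_Cold = 0.31 × 0.09 = 0.0279
  w_Flu·L_Flu = 0.30 × 0.26 = 0.078
Normaliser: 0.022 + 0.0783 + 0.0279 + 0.078 = 0.2062
So the posterior for Condition Flu is 0.078 / 0.2062 ≈ 0.3783.

0.3783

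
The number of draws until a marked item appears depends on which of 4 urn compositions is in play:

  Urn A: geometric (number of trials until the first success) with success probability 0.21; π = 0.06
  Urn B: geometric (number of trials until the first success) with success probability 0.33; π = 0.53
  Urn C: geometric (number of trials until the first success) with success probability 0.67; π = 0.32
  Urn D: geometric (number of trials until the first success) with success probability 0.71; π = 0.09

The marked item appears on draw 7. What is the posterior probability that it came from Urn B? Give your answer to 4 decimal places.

0.8241

P(component k | x) = P(Z=k)·f_k(x) / marginal(x), where marginal(x) = Σ_j P(Z=j)·f_j(x).
Component likelihoods at x = 7:
  L_A = 0.0510484
  L_B = 0.0298513
  L_C = 0.000865284
  L_D = 0.000422325
Weight by the priors:
  P(Z=A)·L_A = 0.06 × 0.0510484 = 0.0030629
  P(Z=B)·L_B = 0.53 × 0.0298513 = 0.0158212
  P(Z=C)·L_C = 0.32 × 0.000865284 = 0.000276891
  P(Z=D)·L_D = 0.09 × 0.000422325 = 3.80092e-05
Normaliser: 0.0030629 + 0.0158212 + 0.000276891 + 3.80092e-05 = 0.019199
So the posterior for Urn B is 0.0158212 / 0.019199 ≈ 0.8241.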